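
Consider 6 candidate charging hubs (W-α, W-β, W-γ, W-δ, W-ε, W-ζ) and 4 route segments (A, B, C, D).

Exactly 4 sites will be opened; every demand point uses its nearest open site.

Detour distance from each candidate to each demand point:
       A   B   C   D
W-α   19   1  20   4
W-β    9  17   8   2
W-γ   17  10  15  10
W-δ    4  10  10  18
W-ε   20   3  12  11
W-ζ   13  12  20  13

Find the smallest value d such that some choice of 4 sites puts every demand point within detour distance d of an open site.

Open {W-α, W-β, W-γ, W-δ}.
  Farthest demand point is C at detour distance 8 (to W-β); all others are ≤ 8.
With {W-α, W-β, W-δ, W-ε} the worst case is 8.
With {W-α, W-β, W-δ, W-ζ} the worst case is 8.
No size-4 selection achieves below 8.

8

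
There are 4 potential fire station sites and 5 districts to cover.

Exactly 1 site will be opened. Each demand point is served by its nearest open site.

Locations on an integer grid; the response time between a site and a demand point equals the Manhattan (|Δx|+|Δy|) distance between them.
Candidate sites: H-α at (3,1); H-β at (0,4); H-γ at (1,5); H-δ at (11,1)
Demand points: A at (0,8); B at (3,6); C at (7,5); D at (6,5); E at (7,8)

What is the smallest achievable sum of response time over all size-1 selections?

Open {H-γ}.
  A→H-γ 4, B→H-γ 3, C→H-γ 6, D→H-γ 5, E→H-γ 9  ⇒ total 27.
Compare {H-β}: total 35.
Compare {H-α}: total 41.
No size-1 selection does better; minimum is 27.

27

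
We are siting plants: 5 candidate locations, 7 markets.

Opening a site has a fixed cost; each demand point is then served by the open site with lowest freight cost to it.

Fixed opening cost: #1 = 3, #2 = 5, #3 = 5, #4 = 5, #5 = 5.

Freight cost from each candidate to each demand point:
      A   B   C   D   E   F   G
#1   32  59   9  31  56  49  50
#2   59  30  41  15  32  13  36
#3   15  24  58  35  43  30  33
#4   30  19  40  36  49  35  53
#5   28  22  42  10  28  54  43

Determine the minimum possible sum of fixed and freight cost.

148

Open {#1, #2, #3, #5}: assign each demand point to its cheapest open site.
  A→#3 15, B→#5 22, C→#1 9, D→#5 10, E→#5 28, F→#2 13, G→#3 33
  freight cost 130, fixed 18 → total 148.
Compare {#1, #2, #3, #4, #5}: freight cost 127 + fixed 23 = 150.
Compare {#1, #2, #3}: freight cost 141 + fixed 13 = 154.
Compare {#1, #2, #3, #4}: freight cost 136 + fixed 18 = 154.
All other subsets cost ≥ 150. Minimum total cost: 148.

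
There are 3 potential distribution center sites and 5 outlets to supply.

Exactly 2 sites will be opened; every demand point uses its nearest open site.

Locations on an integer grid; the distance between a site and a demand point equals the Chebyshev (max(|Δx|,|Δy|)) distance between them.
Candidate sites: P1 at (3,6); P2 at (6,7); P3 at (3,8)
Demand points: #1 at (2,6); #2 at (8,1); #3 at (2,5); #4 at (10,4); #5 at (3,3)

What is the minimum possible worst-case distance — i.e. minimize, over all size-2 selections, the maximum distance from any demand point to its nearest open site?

Open {P1, P2}.
  Farthest demand point is #2 at distance 5 (to P1); all others are ≤ 5.
With {P2, P3} the worst case is 6.
With {P1, P3} the worst case is 7.
No size-2 selection achieves below 5.

5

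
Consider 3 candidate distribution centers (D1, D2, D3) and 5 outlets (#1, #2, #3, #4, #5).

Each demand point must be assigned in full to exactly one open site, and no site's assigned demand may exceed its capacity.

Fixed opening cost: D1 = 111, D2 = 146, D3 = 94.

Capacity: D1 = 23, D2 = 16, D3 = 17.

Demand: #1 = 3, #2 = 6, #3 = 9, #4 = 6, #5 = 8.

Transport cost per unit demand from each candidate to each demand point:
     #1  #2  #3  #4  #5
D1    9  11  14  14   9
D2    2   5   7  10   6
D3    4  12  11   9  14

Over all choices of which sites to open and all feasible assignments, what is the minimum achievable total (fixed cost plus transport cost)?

Open {D2, D3}; cheapest assignment that respects the capacities:
  D2 (cap 16, load 15): #2, #3 — cost 6×5 + 9×7 = 93
  D3 (cap 17, load 17): #1, #4, #5 — cost 3×4 + 6×9 + 8×14 = 178
  Shipping 271, fixed 240 → total 511.
  Any other capacity-feasible assignment to {D2, D3} ships for at least 271.
Compare {D1, D3}: its best feasible assignment gives total 523.
Compare {D1, D2}: its best feasible assignment gives total 533.
Every other set of open sites that can feasibly serve all demand totals ≥ 523 even under its best assignment. Minimum: 511.

511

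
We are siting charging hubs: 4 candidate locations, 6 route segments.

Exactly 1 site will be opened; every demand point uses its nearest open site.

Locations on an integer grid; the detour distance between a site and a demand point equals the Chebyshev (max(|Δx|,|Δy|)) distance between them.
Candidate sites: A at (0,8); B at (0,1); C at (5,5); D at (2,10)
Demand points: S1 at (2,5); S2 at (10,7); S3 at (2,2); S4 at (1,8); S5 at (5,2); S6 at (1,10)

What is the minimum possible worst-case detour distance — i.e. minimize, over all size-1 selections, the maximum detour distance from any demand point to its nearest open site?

5

Open {C}.
  Farthest demand point is S2 at detour distance 5 (to C); all others are ≤ 5.
With {D} the worst case is 8.
With {A} the worst case is 10.
No size-1 selection achieves below 5.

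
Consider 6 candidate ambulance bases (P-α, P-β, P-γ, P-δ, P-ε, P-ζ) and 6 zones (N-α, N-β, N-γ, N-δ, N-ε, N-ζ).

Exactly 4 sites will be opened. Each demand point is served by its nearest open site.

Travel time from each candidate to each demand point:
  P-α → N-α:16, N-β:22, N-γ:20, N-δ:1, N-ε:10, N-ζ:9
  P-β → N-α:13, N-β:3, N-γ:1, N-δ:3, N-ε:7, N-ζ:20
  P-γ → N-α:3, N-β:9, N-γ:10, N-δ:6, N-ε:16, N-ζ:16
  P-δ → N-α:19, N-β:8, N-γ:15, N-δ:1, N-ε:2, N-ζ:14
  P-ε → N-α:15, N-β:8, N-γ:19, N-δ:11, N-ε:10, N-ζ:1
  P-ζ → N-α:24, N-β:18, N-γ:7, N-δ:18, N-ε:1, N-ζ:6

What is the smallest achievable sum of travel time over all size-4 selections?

11

Open {P-β, P-γ, P-δ, P-ε}.
  N-α→P-γ 3, N-β→P-β 3, N-γ→P-β 1, N-δ→P-δ 1, N-ε→P-δ 2, N-ζ→P-ε 1  ⇒ total 11.
Compare {P-β, P-γ, P-ε, P-ζ}: total 12.
Compare {P-α, P-β, P-γ, P-ζ}: total 15.
No size-4 selection does better; minimum is 11.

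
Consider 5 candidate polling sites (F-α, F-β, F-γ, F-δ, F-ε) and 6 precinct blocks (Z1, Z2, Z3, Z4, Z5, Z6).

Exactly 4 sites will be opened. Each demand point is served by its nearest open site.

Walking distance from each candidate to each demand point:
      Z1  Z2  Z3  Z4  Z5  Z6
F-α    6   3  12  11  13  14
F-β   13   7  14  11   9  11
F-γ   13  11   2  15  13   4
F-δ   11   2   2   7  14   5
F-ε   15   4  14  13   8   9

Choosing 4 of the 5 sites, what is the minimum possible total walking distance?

29

Open {F-α, F-γ, F-δ, F-ε}.
  Z1→F-α 6, Z2→F-δ 2, Z3→F-γ 2, Z4→F-δ 7, Z5→F-ε 8, Z6→F-γ 4  ⇒ total 29.
Compare {F-α, F-β, F-γ, F-δ}: total 30.
Compare {F-α, F-β, F-δ, F-ε}: total 30.
No size-4 selection does better; minimum is 29.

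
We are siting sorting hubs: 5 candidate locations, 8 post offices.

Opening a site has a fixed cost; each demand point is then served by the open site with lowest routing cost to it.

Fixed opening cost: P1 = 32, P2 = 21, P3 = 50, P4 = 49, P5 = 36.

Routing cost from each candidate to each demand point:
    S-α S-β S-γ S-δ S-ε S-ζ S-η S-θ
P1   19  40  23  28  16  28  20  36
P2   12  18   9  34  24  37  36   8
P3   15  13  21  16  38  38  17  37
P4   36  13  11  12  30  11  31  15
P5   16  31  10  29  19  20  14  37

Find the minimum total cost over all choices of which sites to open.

Open {P2, P5}: assign each demand point to its cheapest open site.
  S-α→P2 12, S-β→P2 18, S-γ→P2 9, S-δ→P5 29, S-ε→P5 19, S-ζ→P5 20, S-η→P5 14, S-θ→P2 8
  routing cost 129, fixed 57 → total 186.
Compare {P2, P4}: routing cost 120 + fixed 70 = 190.
Compare {P1, P2}: routing cost 139 + fixed 53 = 192.
Compare {P4, P5}: routing cost 110 + fixed 85 = 195.
All other subsets cost ≥ 190. Minimum total cost: 186.

186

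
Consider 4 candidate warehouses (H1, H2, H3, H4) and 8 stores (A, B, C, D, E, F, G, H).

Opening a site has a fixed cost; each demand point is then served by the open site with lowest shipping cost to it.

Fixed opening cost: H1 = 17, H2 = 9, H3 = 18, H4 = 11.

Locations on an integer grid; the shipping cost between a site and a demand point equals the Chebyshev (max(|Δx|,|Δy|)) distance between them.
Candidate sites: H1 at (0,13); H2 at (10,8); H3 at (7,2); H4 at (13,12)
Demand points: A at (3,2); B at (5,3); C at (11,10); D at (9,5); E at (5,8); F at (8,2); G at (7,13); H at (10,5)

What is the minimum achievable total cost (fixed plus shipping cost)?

45

Open {H2}: assign each demand point to its cheapest open site.
  A→H2 7, B→H2 5, C→H2 2, D→H2 3, E→H2 5, F→H2 6, G→H2 5, H→H2 3
  shipping cost 36, fixed 9 → total 45.
Compare {H2, H3}: shipping cost 25 + fixed 27 = 52.
Compare {H3}: shipping cost 38 + fixed 18 = 56.
Compare {H2, H4}: shipping cost 36 + fixed 20 = 56.
All other subsets cost ≥ 52. Minimum total cost: 45.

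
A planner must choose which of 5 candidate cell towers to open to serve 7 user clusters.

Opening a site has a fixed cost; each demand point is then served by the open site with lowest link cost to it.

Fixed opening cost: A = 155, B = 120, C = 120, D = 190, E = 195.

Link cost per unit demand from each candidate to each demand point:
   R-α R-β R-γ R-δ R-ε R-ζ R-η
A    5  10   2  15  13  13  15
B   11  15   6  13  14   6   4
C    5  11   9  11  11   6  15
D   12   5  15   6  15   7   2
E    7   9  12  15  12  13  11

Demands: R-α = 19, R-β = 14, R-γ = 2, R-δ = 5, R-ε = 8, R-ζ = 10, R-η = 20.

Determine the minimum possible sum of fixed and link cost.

Open {C, D}: assign each demand point to its cheapest open site.
  R-α→C 19×5=95, R-β→D 14×5=70, R-γ→C 2×9=18, R-δ→D 5×6=30, R-ε→C 8×11=88, R-ζ→C 10×6=60, R-η→D 20×2=40
  link cost 401, fixed 310 → total 711.
Compare {A, D}: link cost 413 + fixed 345 = 758.
Compare {D}: link cost 588 + fixed 190 = 778.
Compare {B, C}: link cost 544 + fixed 240 = 784.
All other subsets cost ≥ 758. Minimum total cost: 711.

711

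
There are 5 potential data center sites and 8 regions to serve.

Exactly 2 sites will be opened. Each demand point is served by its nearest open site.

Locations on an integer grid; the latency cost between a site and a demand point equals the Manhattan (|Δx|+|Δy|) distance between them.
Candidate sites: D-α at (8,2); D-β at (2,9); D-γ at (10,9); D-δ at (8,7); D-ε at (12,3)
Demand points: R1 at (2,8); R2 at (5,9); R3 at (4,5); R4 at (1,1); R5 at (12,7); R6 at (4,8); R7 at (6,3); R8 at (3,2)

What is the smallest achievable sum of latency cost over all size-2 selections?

38

Open {D-α, D-β}.
  R1→D-β 1, R2→D-β 3, R3→D-β 6, R4→D-α 8, R5→D-α 9, R6→D-β 3, R7→D-α 3, R8→D-α 5  ⇒ total 38.
Compare {D-β, D-δ}: total 40.
Compare {D-β, D-ε}: total 40.
No size-2 selection does better; minimum is 38.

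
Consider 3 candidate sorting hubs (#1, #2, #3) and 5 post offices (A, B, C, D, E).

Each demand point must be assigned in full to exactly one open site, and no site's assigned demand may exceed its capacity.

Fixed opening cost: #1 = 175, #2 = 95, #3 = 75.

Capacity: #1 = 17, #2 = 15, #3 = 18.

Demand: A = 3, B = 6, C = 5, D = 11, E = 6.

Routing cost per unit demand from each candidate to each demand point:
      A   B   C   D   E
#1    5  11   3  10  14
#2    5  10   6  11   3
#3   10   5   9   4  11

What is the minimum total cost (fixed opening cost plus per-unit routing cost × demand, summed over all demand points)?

Open {#2, #3}; cheapest assignment that respects the capacities:
  #2 (cap 15, load 14): A, C, E — cost 3×5 + 5×6 + 6×3 = 63
  #3 (cap 18, load 17): B, D — cost 6×5 + 11×4 = 74
  Shipping 137, fixed 170 → total 307.
  Any other capacity-feasible assignment to {#2, #3} ships for at least 137.
Compare {#1, #3}: its best feasible assignment gives total 438.
Compare {#1, #2, #3}: its best feasible assignment gives total 467.
Every other set of open sites that can feasibly serve all demand totals ≥ 438 even under its best assignment. Minimum: 307.

307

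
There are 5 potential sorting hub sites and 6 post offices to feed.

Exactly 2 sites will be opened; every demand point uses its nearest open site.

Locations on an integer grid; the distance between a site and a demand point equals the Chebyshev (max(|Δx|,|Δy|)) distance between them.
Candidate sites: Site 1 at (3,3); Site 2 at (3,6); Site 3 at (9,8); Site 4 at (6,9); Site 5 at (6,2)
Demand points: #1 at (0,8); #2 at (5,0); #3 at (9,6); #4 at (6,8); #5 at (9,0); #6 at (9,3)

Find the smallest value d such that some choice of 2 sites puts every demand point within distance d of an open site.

Open {Site 2, Site 5}.
  Farthest demand point is #3 at distance 4 (to Site 5); all others are ≤ 4.
With {Site 1, Site 5} the worst case is 5.
With {Site 1, Site 2} the worst case is 6.
No size-2 selection achieves below 4.

4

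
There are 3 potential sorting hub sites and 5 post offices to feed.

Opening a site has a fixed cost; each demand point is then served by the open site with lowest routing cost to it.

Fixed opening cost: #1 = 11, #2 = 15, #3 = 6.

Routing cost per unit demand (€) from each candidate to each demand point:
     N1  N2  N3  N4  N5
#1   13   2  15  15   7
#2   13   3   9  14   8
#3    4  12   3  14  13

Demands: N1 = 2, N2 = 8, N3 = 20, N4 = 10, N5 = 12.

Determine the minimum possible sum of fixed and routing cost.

325

Open {#1, #3}: assign each demand point to its cheapest open site.
  N1→#3 2×4=8, N2→#1 8×2=16, N3→#3 20×3=60, N4→#3 10×14=140, N5→#1 12×7=84
  routing cost 308, fixed 17 → total 325.
Compare {#1, #2, #3}: routing cost 308 + fixed 32 = 340.
Compare {#2, #3}: routing cost 328 + fixed 21 = 349.
Compare {#3}: routing cost 460 + fixed 6 = 466.
All other subsets cost ≥ 340. Minimum total cost: 325.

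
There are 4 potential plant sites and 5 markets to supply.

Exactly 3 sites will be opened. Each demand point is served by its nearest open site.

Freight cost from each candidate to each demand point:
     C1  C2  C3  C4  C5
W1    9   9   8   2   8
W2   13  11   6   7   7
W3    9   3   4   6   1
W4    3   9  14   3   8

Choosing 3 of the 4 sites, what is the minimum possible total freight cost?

Open {W1, W3, W4}.
  C1→W4 3, C2→W3 3, C3→W3 4, C4→W1 2, C5→W3 1  ⇒ total 13.
Compare {W2, W3, W4}: total 14.
Compare {W1, W2, W3}: total 19.
No size-3 selection does better; minimum is 13.

13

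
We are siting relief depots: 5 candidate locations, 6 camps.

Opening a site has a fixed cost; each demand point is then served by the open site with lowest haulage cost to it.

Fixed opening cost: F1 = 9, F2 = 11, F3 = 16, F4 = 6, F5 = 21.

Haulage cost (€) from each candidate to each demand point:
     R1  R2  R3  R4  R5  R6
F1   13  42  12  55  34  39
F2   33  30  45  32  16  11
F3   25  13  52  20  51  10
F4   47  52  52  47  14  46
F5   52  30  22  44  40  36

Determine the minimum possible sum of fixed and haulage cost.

Open {F1, F3, F4}: assign each demand point to its cheapest open site.
  R1→F1 13, R2→F3 13, R3→F1 12, R4→F3 20, R5→F4 14, R6→F3 10
  haulage cost 82, fixed 31 → total 113.
Compare {F1, F2, F3}: haulage cost 84 + fixed 36 = 120.
Compare {F1, F2, F3, F4}: haulage cost 82 + fixed 42 = 124.
Compare {F1, F3}: haulage cost 102 + fixed 25 = 127.
All other subsets cost ≥ 120. Minimum total cost: 113.

113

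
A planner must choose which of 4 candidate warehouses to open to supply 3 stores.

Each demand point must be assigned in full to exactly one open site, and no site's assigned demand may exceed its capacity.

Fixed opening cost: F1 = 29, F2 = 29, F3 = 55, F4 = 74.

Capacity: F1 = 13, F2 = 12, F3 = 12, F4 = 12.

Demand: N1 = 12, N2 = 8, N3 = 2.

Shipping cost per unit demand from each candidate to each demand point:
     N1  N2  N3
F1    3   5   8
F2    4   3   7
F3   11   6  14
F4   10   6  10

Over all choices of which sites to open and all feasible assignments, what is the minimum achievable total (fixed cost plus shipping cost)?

132

Open {F1, F2}; cheapest assignment that respects the capacities:
  F1 (cap 13, load 12): N1 — cost 12×3 = 36
  F2 (cap 12, load 10): N2, N3 — cost 8×3 + 2×7 = 38
  Shipping 74, fixed 58 → total 132.
  Any other capacity-feasible assignment to {F1, F2} ships for at least 74.
Compare {F1, F2, F3}: its best feasible assignment gives total 187.
Compare {F1, F3}: its best feasible assignment gives total 196.
Every other set of open sites that can feasibly serve all demand totals ≥ 187 even under its best assignment. Minimum: 132.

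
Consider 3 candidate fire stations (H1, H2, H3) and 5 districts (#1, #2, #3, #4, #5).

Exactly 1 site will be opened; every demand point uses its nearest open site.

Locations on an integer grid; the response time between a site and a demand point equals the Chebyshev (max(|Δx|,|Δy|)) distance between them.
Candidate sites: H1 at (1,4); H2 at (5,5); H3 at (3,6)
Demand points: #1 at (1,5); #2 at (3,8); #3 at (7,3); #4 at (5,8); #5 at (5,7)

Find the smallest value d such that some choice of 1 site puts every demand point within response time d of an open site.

Open {H2}.
  Farthest demand point is #1 at response time 4 (to H2); all others are ≤ 4.
With {H3} the worst case is 4.
With {H1} the worst case is 6.
No size-1 selection achieves below 4.

4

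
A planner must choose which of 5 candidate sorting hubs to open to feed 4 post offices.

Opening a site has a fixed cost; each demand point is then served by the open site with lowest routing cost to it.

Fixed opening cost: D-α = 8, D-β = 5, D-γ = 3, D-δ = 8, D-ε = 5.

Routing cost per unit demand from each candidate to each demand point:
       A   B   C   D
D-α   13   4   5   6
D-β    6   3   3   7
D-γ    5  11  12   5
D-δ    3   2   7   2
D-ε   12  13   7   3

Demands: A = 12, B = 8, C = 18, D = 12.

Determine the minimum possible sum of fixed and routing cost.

143

Open {D-β, D-δ}: assign each demand point to its cheapest open site.
  A→D-δ 12×3=36, B→D-δ 8×2=16, C→D-β 18×3=54, D→D-δ 12×2=24
  routing cost 130, fixed 13 → total 143.
Compare {D-β, D-γ, D-δ}: routing cost 130 + fixed 16 = 146.
Compare {D-β, D-δ, D-ε}: routing cost 130 + fixed 18 = 148.
Compare {D-α, D-β, D-δ}: routing cost 130 + fixed 21 = 151.
All other subsets cost ≥ 146. Minimum total cost: 143.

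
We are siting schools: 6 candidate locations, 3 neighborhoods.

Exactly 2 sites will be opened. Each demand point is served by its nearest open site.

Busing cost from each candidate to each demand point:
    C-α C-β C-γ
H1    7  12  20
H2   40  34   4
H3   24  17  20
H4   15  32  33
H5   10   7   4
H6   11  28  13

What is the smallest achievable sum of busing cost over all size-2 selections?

Open {H1, H5}.
  C-α→H1 7, C-β→H5 7, C-γ→H5 4  ⇒ total 18.
Compare {H2, H5}: total 21.
Compare {H3, H5}: total 21.
No size-2 selection does better; minimum is 18.

18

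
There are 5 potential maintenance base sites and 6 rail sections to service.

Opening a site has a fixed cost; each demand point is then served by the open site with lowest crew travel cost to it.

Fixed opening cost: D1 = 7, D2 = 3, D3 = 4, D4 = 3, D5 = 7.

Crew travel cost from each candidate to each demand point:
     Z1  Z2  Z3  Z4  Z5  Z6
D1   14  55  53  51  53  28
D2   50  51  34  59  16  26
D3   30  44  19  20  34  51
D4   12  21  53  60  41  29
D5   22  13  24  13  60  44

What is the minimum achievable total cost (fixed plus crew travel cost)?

116

Open {D2, D3, D4, D5}: assign each demand point to its cheapest open site.
  Z1→D4 12, Z2→D5 13, Z3→D3 19, Z4→D5 13, Z5→D2 16, Z6→D2 26
  crew travel cost 99, fixed 17 → total 116.
Compare {D2, D4, D5}: crew travel cost 104 + fixed 13 = 117.
Compare {D1, D2, D3, D5}: crew travel cost 101 + fixed 21 = 122.
Compare {D1, D2, D5}: crew travel cost 106 + fixed 17 = 123.
All other subsets cost ≥ 117. Minimum total cost: 116.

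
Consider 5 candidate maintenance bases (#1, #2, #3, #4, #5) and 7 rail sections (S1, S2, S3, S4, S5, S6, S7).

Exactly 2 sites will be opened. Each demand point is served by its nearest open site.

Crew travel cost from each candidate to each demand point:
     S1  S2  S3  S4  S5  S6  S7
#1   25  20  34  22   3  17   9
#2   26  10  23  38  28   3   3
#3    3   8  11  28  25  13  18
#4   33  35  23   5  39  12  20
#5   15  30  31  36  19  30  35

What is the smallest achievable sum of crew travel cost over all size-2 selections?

Open {#1, #3}.
  S1→#3 3, S2→#3 8, S3→#3 11, S4→#1 22, S5→#1 3, S6→#3 13, S7→#1 9  ⇒ total 69.
Compare {#2, #3}: total 81.
Compare {#3, #4}: total 82.
No size-2 selection does better; minimum is 69.

69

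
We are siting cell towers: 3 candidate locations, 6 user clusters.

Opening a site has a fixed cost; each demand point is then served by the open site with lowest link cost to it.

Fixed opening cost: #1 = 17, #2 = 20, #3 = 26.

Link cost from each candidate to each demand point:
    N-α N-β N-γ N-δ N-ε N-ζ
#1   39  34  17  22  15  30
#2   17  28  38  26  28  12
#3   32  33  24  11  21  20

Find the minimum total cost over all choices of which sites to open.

148

Open {#1, #2}: assign each demand point to its cheapest open site.
  N-α→#2 17, N-β→#2 28, N-γ→#1 17, N-δ→#1 22, N-ε→#1 15, N-ζ→#2 12
  link cost 111, fixed 37 → total 148.
Compare {#2, #3}: link cost 113 + fixed 46 = 159.
Compare {#1, #2, #3}: link cost 100 + fixed 63 = 163.
Compare {#3}: link cost 141 + fixed 26 = 167.
All other subsets cost ≥ 159. Minimum total cost: 148.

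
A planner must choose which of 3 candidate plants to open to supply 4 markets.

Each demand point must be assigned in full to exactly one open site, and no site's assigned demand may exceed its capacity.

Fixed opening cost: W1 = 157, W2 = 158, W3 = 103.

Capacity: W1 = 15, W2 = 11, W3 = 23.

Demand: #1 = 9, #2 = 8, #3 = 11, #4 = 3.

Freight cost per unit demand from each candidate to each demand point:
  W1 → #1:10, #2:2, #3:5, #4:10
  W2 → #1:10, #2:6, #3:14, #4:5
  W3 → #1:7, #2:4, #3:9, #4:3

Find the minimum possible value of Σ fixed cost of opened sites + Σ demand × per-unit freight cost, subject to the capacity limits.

419

Open {W1, W3}; cheapest assignment that respects the capacities:
  W1 (cap 15, load 11): #3 — cost 11×5 = 55
  W3 (cap 23, load 20): #1, #2, #4 — cost 9×7 + 8×4 + 3×3 = 104
  Shipping 159, fixed 260 → total 419.
  Any other capacity-feasible assignment to {W1, W3} ships for at least 159.
Compare {W2, W3}: its best feasible assignment gives total 480.
Compare {W1, W2, W3}: its best feasible assignment gives total 577.
Every other set of open sites that can feasibly serve all demand totals ≥ 480 even under its best assignment. Minimum: 419.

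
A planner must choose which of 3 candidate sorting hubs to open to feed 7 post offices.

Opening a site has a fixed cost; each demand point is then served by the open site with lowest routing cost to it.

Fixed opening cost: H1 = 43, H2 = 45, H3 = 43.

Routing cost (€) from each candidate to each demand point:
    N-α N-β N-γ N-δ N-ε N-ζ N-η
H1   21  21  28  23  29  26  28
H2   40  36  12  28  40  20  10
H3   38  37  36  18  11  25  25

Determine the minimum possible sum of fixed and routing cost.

219

Open {H1}: assign each demand point to its cheapest open site.
  N-α→H1 21, N-β→H1 21, N-γ→H1 28, N-δ→H1 23, N-ε→H1 29, N-ζ→H1 26, N-η→H1 28
  routing cost 176, fixed 43 → total 219.
Compare {H1, H2}: routing cost 136 + fixed 88 = 224.
Compare {H2}: routing cost 186 + fixed 45 = 231.
Compare {H3}: routing cost 190 + fixed 43 = 233.
All other subsets cost ≥ 224. Minimum total cost: 219.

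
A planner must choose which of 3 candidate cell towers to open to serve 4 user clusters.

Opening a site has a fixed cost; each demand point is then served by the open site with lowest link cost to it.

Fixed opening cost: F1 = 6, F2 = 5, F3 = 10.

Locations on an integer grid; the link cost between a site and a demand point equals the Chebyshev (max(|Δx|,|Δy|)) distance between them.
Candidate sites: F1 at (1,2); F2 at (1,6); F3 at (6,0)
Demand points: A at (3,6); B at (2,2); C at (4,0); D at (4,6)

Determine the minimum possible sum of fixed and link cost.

Open {F1}: assign each demand point to its cheapest open site.
  A→F1 4, B→F1 1, C→F1 3, D→F1 4
  link cost 12, fixed 6 → total 18.
Compare {F2}: link cost 15 + fixed 5 = 20.
Compare {F1, F2}: link cost 9 + fixed 11 = 20.
Compare {F2, F3}: link cost 11 + fixed 15 = 26.
All other subsets cost ≥ 20. Minimum total cost: 18.

18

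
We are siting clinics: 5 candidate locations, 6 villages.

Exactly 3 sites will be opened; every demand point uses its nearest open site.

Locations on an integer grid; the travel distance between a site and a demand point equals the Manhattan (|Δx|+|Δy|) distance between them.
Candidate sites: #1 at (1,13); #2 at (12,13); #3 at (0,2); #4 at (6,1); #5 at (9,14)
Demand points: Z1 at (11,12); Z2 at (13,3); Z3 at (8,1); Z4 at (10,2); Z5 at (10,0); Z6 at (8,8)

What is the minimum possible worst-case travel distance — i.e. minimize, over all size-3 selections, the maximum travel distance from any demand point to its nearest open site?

Open {#1, #2, #4}.
  Farthest demand point is Z2 at travel distance 9 (to #4); all others are ≤ 9.
With {#1, #4, #5} the worst case is 9.
With {#2, #3, #4} the worst case is 9.
No size-3 selection achieves below 9.

9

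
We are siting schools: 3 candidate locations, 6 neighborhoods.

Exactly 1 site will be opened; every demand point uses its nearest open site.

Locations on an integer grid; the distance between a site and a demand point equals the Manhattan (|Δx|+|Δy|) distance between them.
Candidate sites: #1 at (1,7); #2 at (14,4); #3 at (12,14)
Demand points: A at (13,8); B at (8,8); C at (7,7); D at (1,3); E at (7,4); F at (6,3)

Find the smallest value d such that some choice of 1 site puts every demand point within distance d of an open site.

Open {#1}.
  Farthest demand point is A at distance 13 (to #1); all others are ≤ 13.
With {#2} the worst case is 14.
With {#3} the worst case is 22.
No size-1 selection achieves below 13.

13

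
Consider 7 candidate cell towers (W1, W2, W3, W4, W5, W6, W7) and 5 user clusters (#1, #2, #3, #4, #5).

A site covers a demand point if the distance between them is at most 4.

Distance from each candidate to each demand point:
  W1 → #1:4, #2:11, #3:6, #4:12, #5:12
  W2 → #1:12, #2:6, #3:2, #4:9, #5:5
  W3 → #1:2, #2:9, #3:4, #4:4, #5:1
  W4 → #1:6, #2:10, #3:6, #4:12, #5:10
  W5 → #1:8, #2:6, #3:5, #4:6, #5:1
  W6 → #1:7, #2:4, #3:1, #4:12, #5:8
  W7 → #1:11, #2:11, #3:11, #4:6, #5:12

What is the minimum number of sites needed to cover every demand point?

2

Coverage sets (demand points within 4 of each site):
  W1: {#1}
  W2: {#3}
  W3: {#1, #3, #4, #5}
  W4: {}
  W5: {#5}
  W6: {#2, #3}
  W7: {}
No single site covers all 5 demand points.
But {W3, W6} covers everything, so the minimum is 2.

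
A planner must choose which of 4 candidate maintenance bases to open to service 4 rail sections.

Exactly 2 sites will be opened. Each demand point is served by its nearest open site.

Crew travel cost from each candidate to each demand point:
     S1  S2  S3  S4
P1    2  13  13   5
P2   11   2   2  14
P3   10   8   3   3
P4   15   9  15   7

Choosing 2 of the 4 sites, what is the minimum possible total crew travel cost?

Open {P1, P2}.
  S1→P1 2, S2→P2 2, S3→P2 2, S4→P1 5  ⇒ total 11.
Compare {P1, P3}: total 16.
Compare {P2, P3}: total 17.
No size-2 selection does better; minimum is 11.

11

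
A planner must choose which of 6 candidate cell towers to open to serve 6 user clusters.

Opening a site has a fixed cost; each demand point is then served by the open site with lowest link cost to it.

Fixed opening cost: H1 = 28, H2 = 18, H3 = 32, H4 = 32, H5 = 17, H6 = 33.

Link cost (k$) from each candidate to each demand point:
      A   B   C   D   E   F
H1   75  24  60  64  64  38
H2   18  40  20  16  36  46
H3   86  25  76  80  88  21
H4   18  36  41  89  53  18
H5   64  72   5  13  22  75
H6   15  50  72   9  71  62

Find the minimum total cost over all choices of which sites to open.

Open {H4, H5}: assign each demand point to its cheapest open site.
  A→H4 18, B→H4 36, C→H5 5, D→H5 13, E→H5 22, F→H4 18
  link cost 112, fixed 49 → total 161.
Compare {H2, H3, H5}: link cost 104 + fixed 67 = 171.
Compare {H1, H4, H5}: link cost 100 + fixed 77 = 177.
Compare {H2, H5}: link cost 144 + fixed 35 = 179.
All other subsets cost ≥ 171. Minimum total cost: 161.

161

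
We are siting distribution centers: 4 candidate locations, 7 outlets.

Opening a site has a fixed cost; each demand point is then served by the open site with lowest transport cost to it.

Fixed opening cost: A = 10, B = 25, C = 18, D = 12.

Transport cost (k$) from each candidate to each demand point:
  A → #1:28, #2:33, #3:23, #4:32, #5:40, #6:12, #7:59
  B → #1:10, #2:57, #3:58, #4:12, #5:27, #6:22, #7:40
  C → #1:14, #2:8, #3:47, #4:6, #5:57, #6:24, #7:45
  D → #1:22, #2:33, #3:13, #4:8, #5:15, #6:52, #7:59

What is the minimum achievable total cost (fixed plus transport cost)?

153

Open {A, C, D}: assign each demand point to its cheapest open site.
  #1→C 14, #2→C 8, #3→D 13, #4→C 6, #5→D 15, #6→A 12, #7→C 45
  transport cost 113, fixed 40 → total 153.
Compare {C, D}: transport cost 125 + fixed 30 = 155.
Compare {B, C, D}: transport cost 114 + fixed 55 = 169.
Compare {A, B, C, D}: transport cost 104 + fixed 65 = 169.
All other subsets cost ≥ 155. Minimum total cost: 153.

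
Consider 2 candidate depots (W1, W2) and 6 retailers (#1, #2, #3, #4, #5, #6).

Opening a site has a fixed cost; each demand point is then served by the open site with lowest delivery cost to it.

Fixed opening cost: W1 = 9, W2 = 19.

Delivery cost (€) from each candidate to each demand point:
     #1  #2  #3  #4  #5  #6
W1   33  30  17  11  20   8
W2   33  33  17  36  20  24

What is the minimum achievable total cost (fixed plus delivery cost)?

Open {W1}: assign each demand point to its cheapest open site.
  #1→W1 33, #2→W1 30, #3→W1 17, #4→W1 11, #5→W1 20, #6→W1 8
  delivery cost 119, fixed 9 → total 128.
Compare {W1, W2}: delivery cost 119 + fixed 28 = 147.
Compare {W2}: delivery cost 163 + fixed 19 = 182.

128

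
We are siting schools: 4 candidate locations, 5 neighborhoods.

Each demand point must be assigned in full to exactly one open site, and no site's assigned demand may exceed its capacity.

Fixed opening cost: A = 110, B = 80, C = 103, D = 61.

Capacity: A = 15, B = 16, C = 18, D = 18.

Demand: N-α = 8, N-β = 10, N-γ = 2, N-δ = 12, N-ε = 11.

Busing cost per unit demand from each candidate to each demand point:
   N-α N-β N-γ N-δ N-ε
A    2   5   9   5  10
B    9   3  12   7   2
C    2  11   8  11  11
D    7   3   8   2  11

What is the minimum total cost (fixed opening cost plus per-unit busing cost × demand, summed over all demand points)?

432

Open {B, C, D}; cheapest assignment that respects the capacities:
  B (cap 16, load 11): N-ε — cost 11×2 = 22
  C (cap 18, load 18): N-α, N-β — cost 8×2 + 10×11 = 126
  D (cap 18, load 14): N-γ, N-δ — cost 2×8 + 12×2 = 40
  Shipping 188, fixed 244 → total 432.
  Any other capacity-feasible assignment to {B, C, D} ships for at least 188.
Compare {A, B, D}: its best feasible assignment gives total 437.
Compare {A, B, C, D}: its best feasible assignment gives total 482.
Every other set of open sites that can feasibly serve all demand totals ≥ 437 even under its best assignment. Minimum: 432.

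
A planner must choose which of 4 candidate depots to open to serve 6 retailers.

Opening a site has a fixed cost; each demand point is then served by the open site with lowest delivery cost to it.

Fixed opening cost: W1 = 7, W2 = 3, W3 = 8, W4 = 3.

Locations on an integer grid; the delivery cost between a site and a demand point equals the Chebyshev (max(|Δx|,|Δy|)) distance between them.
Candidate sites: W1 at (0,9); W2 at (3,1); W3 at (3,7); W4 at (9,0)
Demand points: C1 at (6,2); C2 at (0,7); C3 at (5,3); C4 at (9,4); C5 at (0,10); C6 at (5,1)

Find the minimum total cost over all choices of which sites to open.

Open {W1, W2}: assign each demand point to its cheapest open site.
  C1→W2 3, C2→W1 2, C3→W2 2, C4→W2 6, C5→W1 1, C6→W2 2
  delivery cost 16, fixed 10 → total 26.
Compare {W1, W2, W4}: delivery cost 14 + fixed 13 = 27.
Compare {W1, W4}: delivery cost 18 + fixed 10 = 28.
Compare {W2, W3}: delivery cost 19 + fixed 11 = 30.
All other subsets cost ≥ 27. Minimum total cost: 26.

26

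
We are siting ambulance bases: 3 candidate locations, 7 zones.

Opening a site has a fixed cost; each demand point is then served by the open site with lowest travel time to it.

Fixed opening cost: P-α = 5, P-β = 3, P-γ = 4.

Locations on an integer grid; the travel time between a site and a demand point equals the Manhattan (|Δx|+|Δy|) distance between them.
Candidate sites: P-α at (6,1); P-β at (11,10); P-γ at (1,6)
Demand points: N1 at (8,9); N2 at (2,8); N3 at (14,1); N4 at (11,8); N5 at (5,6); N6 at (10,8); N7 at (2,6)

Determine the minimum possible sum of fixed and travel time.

Open {P-β, P-γ}: assign each demand point to its cheapest open site.
  N1→P-β 4, N2→P-γ 3, N3→P-β 12, N4→P-β 2, N5→P-γ 4, N6→P-β 3, N7→P-γ 1
  travel time 29, fixed 7 → total 36.
Compare {P-α, P-β, P-γ}: travel time 25 + fixed 12 = 37.
Compare {P-α, P-β}: travel time 43 + fixed 8 = 51.
Compare {P-β}: travel time 55 + fixed 3 = 58.
All other subsets cost ≥ 37. Minimum total cost: 36.

36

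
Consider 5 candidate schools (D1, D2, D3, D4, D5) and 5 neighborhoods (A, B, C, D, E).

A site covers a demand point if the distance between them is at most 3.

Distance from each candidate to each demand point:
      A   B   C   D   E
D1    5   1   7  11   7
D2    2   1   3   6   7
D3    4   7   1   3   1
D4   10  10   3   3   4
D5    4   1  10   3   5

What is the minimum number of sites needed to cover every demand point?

Coverage sets (demand points within 3 of each site):
  D1: {B}
  D2: {A, B, C}
  D3: {C, D, E}
  D4: {C, D}
  D5: {B, D}
No single site covers all 5 demand points.
But {D2, D3} covers everything, so the minimum is 2.

2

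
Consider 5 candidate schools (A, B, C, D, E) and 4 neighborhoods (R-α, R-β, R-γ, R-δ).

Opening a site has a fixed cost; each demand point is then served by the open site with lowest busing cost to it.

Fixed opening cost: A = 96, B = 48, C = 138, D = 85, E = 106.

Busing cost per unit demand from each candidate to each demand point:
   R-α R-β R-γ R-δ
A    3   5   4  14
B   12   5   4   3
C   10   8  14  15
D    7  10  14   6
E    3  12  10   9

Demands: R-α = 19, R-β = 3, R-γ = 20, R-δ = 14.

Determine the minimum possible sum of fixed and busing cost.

338

Open {A, B}: assign each demand point to its cheapest open site.
  R-α→A 19×3=57, R-β→A 3×5=15, R-γ→A 20×4=80, R-δ→B 14×3=42
  busing cost 194, fixed 144 → total 338.
Compare {B, E}: busing cost 194 + fixed 154 = 348.
Compare {B, D}: busing cost 270 + fixed 133 = 403.
Compare {B}: busing cost 365 + fixed 48 = 413.
All other subsets cost ≥ 348. Minimum total cost: 338.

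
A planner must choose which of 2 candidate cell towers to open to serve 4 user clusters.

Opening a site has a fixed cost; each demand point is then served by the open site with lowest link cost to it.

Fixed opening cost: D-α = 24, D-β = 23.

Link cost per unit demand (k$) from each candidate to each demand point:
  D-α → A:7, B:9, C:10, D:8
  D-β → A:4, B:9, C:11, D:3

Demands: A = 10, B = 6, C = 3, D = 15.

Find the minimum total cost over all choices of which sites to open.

Open {D-β}: assign each demand point to its cheapest open site.
  A→D-β 10×4=40, B→D-β 6×9=54, C→D-β 3×11=33, D→D-β 15×3=45
  link cost 172, fixed 23 → total 195.
Compare {D-α, D-β}: link cost 169 + fixed 47 = 216.
Compare {D-α}: link cost 274 + fixed 24 = 298.

195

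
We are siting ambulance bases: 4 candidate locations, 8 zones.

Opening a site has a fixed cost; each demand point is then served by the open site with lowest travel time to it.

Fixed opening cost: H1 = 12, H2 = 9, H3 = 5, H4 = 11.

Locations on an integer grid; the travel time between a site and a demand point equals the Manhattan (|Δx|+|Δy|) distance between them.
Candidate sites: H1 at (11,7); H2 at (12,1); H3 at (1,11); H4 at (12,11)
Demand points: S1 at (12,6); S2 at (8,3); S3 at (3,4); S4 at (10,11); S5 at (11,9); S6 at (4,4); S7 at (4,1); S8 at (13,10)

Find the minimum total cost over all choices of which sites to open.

Open {H1}: assign each demand point to its cheapest open site.
  S1→H1 2, S2→H1 7, S3→H1 11, S4→H1 5, S5→H1 2, S6→H1 10, S7→H1 13, S8→H1 5
  travel time 55, fixed 12 → total 67.
Compare {H2, H4}: travel time 49 + fixed 20 = 69.
Compare {H1, H2}: travel time 49 + fixed 21 = 70.
Compare {H1, H3}: travel time 53 + fixed 17 = 70.
All other subsets cost ≥ 69. Minimum total cost: 67.

67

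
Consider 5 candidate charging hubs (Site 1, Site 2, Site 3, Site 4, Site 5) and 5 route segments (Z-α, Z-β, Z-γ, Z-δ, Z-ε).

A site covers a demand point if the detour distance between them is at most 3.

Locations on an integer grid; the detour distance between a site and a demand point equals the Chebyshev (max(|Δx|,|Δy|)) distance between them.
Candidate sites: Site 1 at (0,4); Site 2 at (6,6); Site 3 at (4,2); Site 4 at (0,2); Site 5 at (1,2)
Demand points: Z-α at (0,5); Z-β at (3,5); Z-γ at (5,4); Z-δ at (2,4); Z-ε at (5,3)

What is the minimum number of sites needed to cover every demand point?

Coverage sets (demand points within 3 of each site):
  Site 1: {Z-α, Z-β, Z-δ}
  Site 2: {Z-β, Z-γ, Z-ε}
  Site 3: {Z-β, Z-γ, Z-δ, Z-ε}
  Site 4: {Z-α, Z-β, Z-δ}
  Site 5: {Z-α, Z-β, Z-δ}
No single site covers all 5 demand points.
But {Site 1, Site 2} covers everything, so the minimum is 2.

2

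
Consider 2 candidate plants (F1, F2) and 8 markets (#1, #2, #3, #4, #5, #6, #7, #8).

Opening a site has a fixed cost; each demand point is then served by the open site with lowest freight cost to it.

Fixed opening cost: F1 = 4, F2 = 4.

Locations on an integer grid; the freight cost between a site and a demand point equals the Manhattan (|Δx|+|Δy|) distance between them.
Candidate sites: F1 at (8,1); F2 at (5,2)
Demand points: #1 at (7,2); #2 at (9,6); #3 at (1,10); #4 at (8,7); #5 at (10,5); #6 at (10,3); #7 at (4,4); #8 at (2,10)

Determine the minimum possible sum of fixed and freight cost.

58

Open {F1, F2}: assign each demand point to its cheapest open site.
  #1→F1 2, #2→F1 6, #3→F2 12, #4→F1 6, #5→F1 6, #6→F1 4, #7→F2 3, #8→F2 11
  freight cost 50, fixed 8 → total 58.
Compare {F2}: freight cost 58 + fixed 4 = 62.
Compare {F1}: freight cost 62 + fixed 4 = 66.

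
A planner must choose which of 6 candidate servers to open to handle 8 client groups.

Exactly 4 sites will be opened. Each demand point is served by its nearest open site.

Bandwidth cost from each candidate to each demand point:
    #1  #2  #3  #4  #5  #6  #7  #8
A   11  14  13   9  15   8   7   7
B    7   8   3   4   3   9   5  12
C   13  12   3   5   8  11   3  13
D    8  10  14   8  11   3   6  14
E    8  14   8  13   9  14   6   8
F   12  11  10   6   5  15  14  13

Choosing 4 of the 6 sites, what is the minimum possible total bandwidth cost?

38

Open {A, B, C, D}.
  #1→B 7, #2→B 8, #3→B 3, #4→B 4, #5→B 3, #6→D 3, #7→C 3, #8→A 7  ⇒ total 38.
Compare {B, C, D, E}: total 39.
Compare {A, B, D, E}: total 40.
No size-4 selection does better; minimum is 38.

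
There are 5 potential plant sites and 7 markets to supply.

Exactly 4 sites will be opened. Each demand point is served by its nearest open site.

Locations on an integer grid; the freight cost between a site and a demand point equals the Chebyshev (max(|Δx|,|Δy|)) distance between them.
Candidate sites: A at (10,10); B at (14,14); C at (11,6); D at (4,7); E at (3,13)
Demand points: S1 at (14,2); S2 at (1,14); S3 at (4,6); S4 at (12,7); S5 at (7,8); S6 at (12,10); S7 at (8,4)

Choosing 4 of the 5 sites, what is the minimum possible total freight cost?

Open {A, C, D, E}.
  S1→C 4, S2→E 2, S3→D 1, S4→C 1, S5→A 3, S6→A 2, S7→C 3  ⇒ total 16.
Compare {B, C, D, E}: total 18.
Compare {A, B, C, D}: total 21.
No size-4 selection does better; minimum is 16.

16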